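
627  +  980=1607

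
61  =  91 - 30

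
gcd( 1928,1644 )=4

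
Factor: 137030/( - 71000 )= - 193/100 =- 2^(-2 ) * 5^(-2)*193^1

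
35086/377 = 93 + 25/377 = 93.07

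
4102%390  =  202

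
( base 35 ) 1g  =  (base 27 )1O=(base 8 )63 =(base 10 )51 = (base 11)47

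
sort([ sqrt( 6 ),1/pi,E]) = [ 1/pi, sqrt(6), E ] 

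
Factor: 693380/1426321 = 2^2*5^1*13^(  -  1)*37^1*937^1*109717^( - 1 )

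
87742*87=7633554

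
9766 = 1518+8248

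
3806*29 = 110374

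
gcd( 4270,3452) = 2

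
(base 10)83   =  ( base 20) 43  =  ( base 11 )76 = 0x53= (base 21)3K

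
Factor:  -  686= - 2^1*7^3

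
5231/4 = 1307 + 3/4 = 1307.75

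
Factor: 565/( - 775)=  - 5^( - 1 )*31^(-1 )*113^1 =-113/155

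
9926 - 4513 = 5413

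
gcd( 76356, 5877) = 9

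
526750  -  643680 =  - 116930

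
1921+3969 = 5890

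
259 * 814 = 210826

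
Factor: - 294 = -2^1*3^1 * 7^2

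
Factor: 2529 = 3^2* 281^1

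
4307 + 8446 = 12753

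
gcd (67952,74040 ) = 8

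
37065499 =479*77381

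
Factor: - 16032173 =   -  17^1 * 23^1*131^1 * 313^1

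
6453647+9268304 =15721951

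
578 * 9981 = 5769018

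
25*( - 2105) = - 52625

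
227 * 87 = 19749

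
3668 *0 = 0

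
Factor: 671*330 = 2^1*3^1*5^1*11^2*61^1=221430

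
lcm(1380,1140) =26220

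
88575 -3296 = 85279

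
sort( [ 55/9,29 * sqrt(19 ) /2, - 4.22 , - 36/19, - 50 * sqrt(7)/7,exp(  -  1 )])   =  [ - 50 *sqrt( 7) /7,- 4.22, - 36/19,exp( - 1 ),55/9, 29*sqrt( 19)/2] 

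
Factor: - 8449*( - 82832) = 2^4*7^1*17^1*31^1*71^1*167^1 = 699847568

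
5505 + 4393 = 9898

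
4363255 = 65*67127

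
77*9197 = 708169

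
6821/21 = 6821/21 = 324.81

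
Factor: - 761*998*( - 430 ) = 2^2* 5^1*43^1 * 499^1*761^1 =326575540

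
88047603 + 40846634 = 128894237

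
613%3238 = 613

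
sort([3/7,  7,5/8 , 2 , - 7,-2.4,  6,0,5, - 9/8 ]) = [-7, - 2.4,  -  9/8 , 0,3/7,  5/8, 2 , 5, 6, 7 ]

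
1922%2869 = 1922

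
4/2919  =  4/2919 = 0.00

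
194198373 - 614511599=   -  420313226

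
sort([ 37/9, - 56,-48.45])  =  [  -  56, - 48.45, 37/9 ] 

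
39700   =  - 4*( - 9925 ) 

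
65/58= 65/58  =  1.12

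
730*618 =451140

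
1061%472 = 117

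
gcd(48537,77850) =9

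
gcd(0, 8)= 8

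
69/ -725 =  - 1 + 656/725 = -0.10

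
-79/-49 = 1 + 30/49 = 1.61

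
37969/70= 542 + 29/70 = 542.41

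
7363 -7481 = -118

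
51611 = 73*707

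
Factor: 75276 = 2^2* 3^3  *  17^1*41^1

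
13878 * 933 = 12948174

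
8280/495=184/11 =16.73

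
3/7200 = 1/2400 = 0.00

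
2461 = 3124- 663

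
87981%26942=7155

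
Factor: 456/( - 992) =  - 57/124 = - 2^(  -  2)*3^1*19^1*31^( - 1)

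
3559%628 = 419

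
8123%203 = 3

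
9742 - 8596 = 1146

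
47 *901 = 42347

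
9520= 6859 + 2661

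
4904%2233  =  438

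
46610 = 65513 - 18903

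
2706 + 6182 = 8888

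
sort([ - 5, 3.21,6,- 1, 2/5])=[ - 5,-1,2/5,3.21, 6 ] 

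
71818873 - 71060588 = 758285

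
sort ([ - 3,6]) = [ - 3,6 ]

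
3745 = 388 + 3357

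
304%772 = 304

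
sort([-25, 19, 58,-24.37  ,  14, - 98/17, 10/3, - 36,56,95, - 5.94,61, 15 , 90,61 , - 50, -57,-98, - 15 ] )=[-98,-57 ,- 50, - 36,-25 , - 24.37 , - 15, - 5.94, - 98/17, 10/3,  14, 15, 19 , 56, 58,61,  61,90 , 95]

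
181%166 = 15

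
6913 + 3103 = 10016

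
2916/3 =972=972.00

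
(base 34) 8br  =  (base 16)25b1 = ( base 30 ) ALJ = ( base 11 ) 7282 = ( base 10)9649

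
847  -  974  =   - 127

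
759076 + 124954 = 884030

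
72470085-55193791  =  17276294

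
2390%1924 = 466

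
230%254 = 230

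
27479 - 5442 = 22037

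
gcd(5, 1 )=1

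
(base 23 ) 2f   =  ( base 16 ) 3D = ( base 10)61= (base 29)23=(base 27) 27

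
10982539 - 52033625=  - 41051086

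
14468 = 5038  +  9430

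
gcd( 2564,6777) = 1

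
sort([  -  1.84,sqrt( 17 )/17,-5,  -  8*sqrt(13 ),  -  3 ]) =[-8*sqrt( 13), - 5,- 3, - 1.84,sqrt( 17 )/17 ]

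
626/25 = 25 +1/25 = 25.04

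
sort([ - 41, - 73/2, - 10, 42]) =[ - 41,  -  73/2,  -  10,42]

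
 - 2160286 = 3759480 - 5919766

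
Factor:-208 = - 2^4*13^1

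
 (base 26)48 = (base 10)112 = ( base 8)160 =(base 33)3d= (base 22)52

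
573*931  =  533463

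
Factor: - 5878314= - 2^1*3^2 * 13^1*25121^1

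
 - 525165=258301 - 783466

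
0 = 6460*0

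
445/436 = 1 + 9/436= 1.02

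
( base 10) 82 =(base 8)122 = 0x52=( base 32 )2I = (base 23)3d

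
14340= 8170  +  6170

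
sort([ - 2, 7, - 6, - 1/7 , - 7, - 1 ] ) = [- 7, - 6, - 2, - 1, - 1/7, 7]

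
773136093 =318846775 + 454289318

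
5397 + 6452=11849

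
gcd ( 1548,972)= 36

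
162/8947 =162/8947 = 0.02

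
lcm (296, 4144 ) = 4144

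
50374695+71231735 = 121606430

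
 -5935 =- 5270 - 665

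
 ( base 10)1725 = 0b11010111101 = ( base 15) 7a0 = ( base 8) 3275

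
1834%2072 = 1834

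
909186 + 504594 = 1413780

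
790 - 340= 450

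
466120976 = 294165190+171955786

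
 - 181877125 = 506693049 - 688570174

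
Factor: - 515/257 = -5^1*103^1  *  257^(-1)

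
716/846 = 358/423 = 0.85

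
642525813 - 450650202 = 191875611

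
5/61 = 5/61 = 0.08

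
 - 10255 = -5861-4394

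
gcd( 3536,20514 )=26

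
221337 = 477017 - 255680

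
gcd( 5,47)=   1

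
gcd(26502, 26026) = 14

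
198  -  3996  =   - 3798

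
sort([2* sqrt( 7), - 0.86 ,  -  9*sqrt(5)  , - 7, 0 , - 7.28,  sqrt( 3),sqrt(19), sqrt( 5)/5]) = [ - 9* sqrt( 5 ), - 7.28, - 7,-0.86,  0, sqrt( 5 )/5, sqrt( 3 ), sqrt(19),2*sqrt (7)]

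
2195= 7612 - 5417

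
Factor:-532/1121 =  - 28/59 =- 2^2 * 7^1*59^(-1 )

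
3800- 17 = 3783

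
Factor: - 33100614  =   - 2^1*3^2*1838923^1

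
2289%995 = 299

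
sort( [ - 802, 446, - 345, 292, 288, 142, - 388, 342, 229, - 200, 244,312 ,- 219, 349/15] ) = [ - 802,-388, - 345  ,- 219, - 200,349/15,142,  229, 244,288, 292, 312, 342,  446 ]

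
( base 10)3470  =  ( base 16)D8E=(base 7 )13055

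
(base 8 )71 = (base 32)1p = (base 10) 57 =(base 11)52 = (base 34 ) 1n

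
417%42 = 39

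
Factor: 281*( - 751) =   -  281^1*751^1 = - 211031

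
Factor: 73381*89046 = 6534284526 =2^1*3^3 * 7^1*11^1* 17^1*97^1 * 953^1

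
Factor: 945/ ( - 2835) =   -  3^( - 1) = - 1/3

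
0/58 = 0 = 0.00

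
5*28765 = 143825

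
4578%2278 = 22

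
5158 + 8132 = 13290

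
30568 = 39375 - 8807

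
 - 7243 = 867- 8110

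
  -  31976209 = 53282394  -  85258603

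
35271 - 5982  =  29289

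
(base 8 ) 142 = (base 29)3b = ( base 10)98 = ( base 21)4e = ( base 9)118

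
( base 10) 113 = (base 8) 161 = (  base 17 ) 6b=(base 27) 45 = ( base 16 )71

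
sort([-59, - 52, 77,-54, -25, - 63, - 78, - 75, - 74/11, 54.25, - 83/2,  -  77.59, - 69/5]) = [  -  78 , -77.59, - 75,  -  63,-59,-54, - 52,  -  83/2, - 25,-69/5, - 74/11, 54.25, 77] 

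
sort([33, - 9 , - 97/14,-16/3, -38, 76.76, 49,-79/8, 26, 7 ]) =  [-38, - 79/8,- 9, - 97/14, - 16/3, 7, 26, 33, 49,76.76 ] 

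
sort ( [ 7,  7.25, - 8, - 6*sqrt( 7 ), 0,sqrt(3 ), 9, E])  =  [ - 6 * sqrt( 7 ),  -  8,0, sqrt ( 3),  E,7, 7.25, 9 ]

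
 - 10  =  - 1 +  -9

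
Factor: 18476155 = 5^1*31^1*199^1*599^1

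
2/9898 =1/4949 =0.00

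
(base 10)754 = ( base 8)1362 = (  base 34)m6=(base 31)oa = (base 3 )1000221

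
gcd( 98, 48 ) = 2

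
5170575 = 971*5325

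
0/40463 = 0=   0.00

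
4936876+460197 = 5397073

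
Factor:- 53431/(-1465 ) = 5^(  -  1 )*7^1 * 17^1 * 293^( - 1 ) * 449^1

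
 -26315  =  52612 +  -78927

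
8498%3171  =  2156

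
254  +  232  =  486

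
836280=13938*60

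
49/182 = 7/26 = 0.27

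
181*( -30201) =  -5466381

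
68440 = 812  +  67628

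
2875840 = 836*3440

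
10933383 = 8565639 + 2367744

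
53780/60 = 2689/3 = 896.33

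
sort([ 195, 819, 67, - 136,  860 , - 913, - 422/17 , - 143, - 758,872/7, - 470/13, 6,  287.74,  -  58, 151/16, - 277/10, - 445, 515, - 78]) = [ - 913, - 758, - 445,-143, - 136, - 78, - 58, - 470/13, - 277/10, -422/17, 6, 151/16,  67, 872/7 , 195,287.74 , 515 , 819,  860]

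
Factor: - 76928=-2^7 * 601^1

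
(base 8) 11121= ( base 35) 3sy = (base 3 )20102200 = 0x1251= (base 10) 4689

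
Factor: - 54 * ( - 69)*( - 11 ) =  - 40986 = - 2^1*3^4*11^1*23^1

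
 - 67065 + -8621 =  - 75686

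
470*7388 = 3472360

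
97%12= 1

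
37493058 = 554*67677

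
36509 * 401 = 14640109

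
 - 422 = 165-587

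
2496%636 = 588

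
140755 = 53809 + 86946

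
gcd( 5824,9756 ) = 4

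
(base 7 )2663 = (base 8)2001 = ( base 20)2B5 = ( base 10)1025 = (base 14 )533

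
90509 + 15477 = 105986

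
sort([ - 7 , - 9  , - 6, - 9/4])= [ - 9, - 7, - 6, - 9/4 ]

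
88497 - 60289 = 28208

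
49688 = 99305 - 49617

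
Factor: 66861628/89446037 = 2^2*181^( -1)*263^( - 1)*1637^1*1879^( - 1 ) * 10211^1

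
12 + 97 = 109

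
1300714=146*8909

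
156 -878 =-722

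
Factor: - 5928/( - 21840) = 2^ ( - 1)*5^( - 1 )*7^( - 1 )*19^1 = 19/70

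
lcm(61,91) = 5551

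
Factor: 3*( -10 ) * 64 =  - 2^7*3^1* 5^1 = - 1920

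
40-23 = 17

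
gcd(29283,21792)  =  681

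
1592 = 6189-4597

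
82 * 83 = 6806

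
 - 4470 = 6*( - 745 )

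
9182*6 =55092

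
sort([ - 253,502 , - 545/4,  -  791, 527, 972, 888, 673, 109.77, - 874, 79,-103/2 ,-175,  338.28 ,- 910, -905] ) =[ - 910,-905,  -  874, - 791, - 253,-175, - 545/4,- 103/2, 79, 109.77, 338.28,502,527,673,  888,972] 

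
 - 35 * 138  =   - 4830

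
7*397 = 2779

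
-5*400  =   - 2000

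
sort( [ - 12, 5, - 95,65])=[ - 95, - 12, 5,65 ]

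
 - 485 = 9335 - 9820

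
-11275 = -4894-6381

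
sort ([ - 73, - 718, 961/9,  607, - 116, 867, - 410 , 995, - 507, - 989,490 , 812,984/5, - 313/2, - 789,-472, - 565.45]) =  [ - 989 , - 789 , - 718, - 565.45, - 507, - 472  , - 410, - 313/2,-116, - 73, 961/9,  984/5,490,  607, 812,867, 995]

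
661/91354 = 661/91354  =  0.01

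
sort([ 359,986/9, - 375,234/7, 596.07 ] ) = [- 375, 234/7, 986/9, 359, 596.07 ] 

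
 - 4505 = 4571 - 9076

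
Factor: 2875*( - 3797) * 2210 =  - 2^1*5^4*13^1 *17^1*23^1 *3797^1  =  - 24125188750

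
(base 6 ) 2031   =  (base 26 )h9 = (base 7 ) 1213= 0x1C3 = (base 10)451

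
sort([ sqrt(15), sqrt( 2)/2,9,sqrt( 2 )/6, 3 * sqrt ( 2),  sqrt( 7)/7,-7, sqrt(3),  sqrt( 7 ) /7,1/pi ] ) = [ - 7, sqrt(2)/6, 1/pi,sqrt( 7)/7, sqrt( 7 ) /7, sqrt(2)/2, sqrt(3), sqrt(15 ), 3*sqrt(2), 9 ] 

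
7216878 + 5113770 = 12330648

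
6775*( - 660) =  - 4471500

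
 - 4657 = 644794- 649451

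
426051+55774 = 481825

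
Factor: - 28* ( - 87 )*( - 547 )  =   - 2^2*3^1 * 7^1*29^1*547^1 = - 1332492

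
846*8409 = 7114014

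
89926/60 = 1498 + 23/30 = 1498.77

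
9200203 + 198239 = 9398442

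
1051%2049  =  1051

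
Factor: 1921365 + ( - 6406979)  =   - 2^1*7^1*320401^1 = - 4485614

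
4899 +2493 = 7392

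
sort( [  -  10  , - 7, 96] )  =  [ - 10 ,  -  7 , 96]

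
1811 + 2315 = 4126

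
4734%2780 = 1954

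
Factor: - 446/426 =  - 223/213 = - 3^( - 1) * 71^ ( - 1 )*223^1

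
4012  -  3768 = 244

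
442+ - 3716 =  - 3274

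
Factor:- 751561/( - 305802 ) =929/378 =2^( - 1) * 3^ ( - 3 )*7^( - 1 ) * 929^1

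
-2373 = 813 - 3186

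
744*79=58776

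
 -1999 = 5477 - 7476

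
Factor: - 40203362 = - 2^1*53^1*379277^1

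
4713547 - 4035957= 677590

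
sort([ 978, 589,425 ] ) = [ 425,589,978]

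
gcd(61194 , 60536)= 658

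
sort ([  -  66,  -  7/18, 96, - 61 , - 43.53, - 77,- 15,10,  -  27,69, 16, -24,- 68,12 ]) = [ - 77, - 68, - 66, - 61, - 43.53 , - 27, - 24,-15,  -  7/18 , 10, 12, 16 , 69, 96] 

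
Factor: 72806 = 2^1*59^1*617^1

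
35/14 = 2  +  1/2 = 2.50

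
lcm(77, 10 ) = 770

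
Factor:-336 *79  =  -2^4*3^1*7^1* 79^1 = - 26544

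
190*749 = 142310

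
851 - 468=383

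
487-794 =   -  307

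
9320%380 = 200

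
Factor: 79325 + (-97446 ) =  - 18121 = - 18121^1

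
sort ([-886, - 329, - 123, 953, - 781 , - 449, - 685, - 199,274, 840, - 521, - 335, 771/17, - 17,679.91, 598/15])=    [ - 886, - 781, - 685, - 521, - 449, - 335, - 329 , - 199 ,  -  123, - 17, 598/15, 771/17 , 274,679.91, 840, 953]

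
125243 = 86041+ 39202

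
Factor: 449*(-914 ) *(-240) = 2^5*3^1*5^1*449^1*457^1 = 98492640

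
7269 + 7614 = 14883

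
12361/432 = 12361/432 = 28.61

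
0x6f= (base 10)111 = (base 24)4F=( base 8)157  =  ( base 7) 216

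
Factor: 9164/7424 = 79/64 = 2^( - 6 ) * 79^1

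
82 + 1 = 83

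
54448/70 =777 + 29/35 = 777.83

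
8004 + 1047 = 9051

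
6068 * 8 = 48544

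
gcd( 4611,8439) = 87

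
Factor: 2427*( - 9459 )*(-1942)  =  2^1* 3^3*809^1*971^1*1051^1= 44582480406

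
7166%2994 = 1178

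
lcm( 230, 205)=9430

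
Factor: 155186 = 2^1* 31^1*2503^1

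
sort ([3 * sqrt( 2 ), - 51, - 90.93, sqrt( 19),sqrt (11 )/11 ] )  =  [ - 90.93, - 51,sqrt( 11) /11,3*sqrt(2 ), sqrt( 19) ]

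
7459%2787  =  1885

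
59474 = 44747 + 14727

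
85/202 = 85/202 = 0.42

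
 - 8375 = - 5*1675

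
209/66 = 19/6 = 3.17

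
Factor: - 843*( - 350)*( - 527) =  - 155491350= -2^1*3^1*5^2 * 7^1 * 17^1*31^1*281^1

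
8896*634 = 5640064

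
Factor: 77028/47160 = 2^( - 1 )*3^( - 1)*5^(  -  1 ) *7^2 =49/30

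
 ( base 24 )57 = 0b1111111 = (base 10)127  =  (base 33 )3S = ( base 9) 151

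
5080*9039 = 45918120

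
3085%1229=627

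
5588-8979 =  -3391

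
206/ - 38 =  - 6 + 11/19 = -  5.42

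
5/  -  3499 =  - 5/3499 = - 0.00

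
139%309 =139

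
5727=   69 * 83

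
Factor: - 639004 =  - 2^2*107^1* 1493^1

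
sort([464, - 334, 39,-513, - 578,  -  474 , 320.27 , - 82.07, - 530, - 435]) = [ - 578,  -  530,-513,-474, - 435, - 334 , - 82.07, 39, 320.27, 464] 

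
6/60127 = 6/60127 =0.00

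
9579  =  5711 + 3868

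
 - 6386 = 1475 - 7861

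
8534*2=17068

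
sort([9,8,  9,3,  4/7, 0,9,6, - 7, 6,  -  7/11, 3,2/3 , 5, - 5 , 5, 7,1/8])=[-7, - 5, - 7/11,0, 1/8, 4/7,2/3,3,3, 5, 5,6,  6, 7,8, 9,9,9]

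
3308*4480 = 14819840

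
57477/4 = 14369 + 1/4 = 14369.25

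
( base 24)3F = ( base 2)1010111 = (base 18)4f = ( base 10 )87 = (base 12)73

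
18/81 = 2/9 = 0.22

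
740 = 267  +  473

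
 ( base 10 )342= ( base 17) 132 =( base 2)101010110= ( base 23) ek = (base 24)e6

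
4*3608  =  14432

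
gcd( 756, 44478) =126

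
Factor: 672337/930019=17^(-1 ) * 227^( - 1)*241^( - 1 ) * 421^1 * 1597^1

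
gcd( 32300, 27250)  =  50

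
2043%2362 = 2043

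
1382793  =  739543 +643250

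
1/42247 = 1/42247 = 0.00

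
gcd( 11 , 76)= 1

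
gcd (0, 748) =748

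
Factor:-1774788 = -2^2*3^1*131^1*1129^1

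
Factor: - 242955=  - 3^2*5^1*5399^1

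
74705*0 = 0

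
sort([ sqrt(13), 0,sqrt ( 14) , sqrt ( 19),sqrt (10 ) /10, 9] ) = [ 0,  sqrt ( 10) /10, sqrt (13), sqrt(14) , sqrt(19), 9] 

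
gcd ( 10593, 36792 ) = 9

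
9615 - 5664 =3951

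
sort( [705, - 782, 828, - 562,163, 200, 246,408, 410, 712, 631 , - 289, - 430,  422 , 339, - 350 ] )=[-782, - 562 , - 430, - 350,  -  289,163, 200, 246, 339, 408, 410,422,631,705,  712, 828 ]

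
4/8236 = 1/2059 = 0.00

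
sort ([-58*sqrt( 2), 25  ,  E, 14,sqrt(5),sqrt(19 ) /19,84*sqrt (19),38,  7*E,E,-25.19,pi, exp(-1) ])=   [-58*sqrt(2), - 25.19,sqrt(19 )/19,exp(-1),sqrt(5 ),  E,  E, pi,14,  7 *E, 25,38,  84*sqrt(19) ]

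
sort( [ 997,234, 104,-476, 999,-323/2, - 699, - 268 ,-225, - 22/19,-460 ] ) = [ - 699, -476, - 460, - 268, - 225, - 323/2, - 22/19,104, 234,997, 999 ] 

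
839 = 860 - 21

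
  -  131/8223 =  -1 + 8092/8223 =- 0.02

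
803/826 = 803/826 = 0.97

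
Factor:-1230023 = -1230023^1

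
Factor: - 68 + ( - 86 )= - 2^1* 7^1*11^1 = -154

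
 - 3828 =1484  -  5312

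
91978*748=68799544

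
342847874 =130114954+212732920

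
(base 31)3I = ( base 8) 157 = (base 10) 111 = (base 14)7D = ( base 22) 51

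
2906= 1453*2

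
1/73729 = 1/73729= 0.00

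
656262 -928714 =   -  272452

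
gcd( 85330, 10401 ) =1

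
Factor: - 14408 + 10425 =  - 3983 = -7^1*569^1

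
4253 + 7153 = 11406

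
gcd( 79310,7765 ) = 5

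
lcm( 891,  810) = 8910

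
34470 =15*2298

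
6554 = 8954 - 2400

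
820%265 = 25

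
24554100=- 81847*( - 300)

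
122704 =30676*4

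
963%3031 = 963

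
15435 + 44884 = 60319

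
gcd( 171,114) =57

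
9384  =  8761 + 623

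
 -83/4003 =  - 83/4003 = - 0.02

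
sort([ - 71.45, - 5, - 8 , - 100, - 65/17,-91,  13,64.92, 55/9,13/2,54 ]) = [ - 100,  -  91, - 71.45, - 8,-5, - 65/17,55/9,13/2,13, 54,64.92 ] 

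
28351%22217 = 6134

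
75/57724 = 75/57724 = 0.00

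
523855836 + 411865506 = 935721342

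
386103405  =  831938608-445835203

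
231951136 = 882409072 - 650457936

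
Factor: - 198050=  - 2^1*5^2*17^1 * 233^1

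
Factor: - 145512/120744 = - 3^( - 1 )*13^( - 1)*47^1= - 47/39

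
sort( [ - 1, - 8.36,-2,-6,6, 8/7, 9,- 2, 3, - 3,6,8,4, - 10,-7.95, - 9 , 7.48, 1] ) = [  -  10, - 9, - 8.36, - 7.95,  -  6, - 3, - 2,  -  2,-1, 1,8/7,  3, 4,  6, 6,7.48,8, 9 ]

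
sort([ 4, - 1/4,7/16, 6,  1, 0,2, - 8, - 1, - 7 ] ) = [ - 8,-7, - 1,-1/4,0, 7/16,1, 2, 4, 6 ]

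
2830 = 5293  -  2463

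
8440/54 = 4220/27  =  156.30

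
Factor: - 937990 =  - 2^1*5^1 * 97^1 * 967^1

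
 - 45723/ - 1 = 45723 + 0/1 = 45723.00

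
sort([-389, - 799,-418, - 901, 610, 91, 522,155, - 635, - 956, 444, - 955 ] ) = [-956, - 955,-901, - 799, - 635,-418, - 389, 91, 155, 444,522, 610 ] 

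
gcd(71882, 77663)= 1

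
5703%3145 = 2558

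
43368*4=173472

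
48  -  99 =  - 51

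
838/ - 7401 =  - 838/7401 =-0.11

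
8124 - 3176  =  4948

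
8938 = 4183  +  4755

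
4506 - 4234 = 272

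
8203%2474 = 781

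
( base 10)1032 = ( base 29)16h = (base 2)10000001000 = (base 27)1B6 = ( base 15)48C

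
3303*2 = 6606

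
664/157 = 664/157=   4.23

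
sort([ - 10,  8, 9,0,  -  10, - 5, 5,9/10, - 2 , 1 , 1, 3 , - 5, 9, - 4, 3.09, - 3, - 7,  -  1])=[-10, - 10 ,  -  7, - 5, - 5,-4, - 3 ,-2, - 1, 0, 9/10,  1,1, 3, 3.09  ,  5,8 , 9,9]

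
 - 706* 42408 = -29940048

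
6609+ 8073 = 14682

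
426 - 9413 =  - 8987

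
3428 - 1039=2389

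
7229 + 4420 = 11649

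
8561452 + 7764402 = 16325854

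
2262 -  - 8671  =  10933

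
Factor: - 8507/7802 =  - 181/166 = - 2^(  -  1)*83^(-1 )*181^1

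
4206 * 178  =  748668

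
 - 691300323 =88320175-779620498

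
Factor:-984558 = -2^1* 3^1 * 164093^1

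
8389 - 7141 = 1248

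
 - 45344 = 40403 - 85747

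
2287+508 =2795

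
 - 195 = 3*(-65 )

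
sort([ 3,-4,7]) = [ - 4 , 3 , 7]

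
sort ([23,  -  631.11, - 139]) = [-631.11,-139, 23] 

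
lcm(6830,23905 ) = 47810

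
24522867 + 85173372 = 109696239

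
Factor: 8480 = 2^5 * 5^1*53^1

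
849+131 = 980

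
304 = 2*152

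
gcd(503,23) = 1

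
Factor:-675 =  - 3^3*5^2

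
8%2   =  0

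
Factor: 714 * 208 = 148512 = 2^5*3^1 * 7^1*13^1*17^1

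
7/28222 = 7/28222 = 0.00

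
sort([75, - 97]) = [ - 97 , 75 ]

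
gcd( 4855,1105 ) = 5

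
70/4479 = 70/4479 = 0.02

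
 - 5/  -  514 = 5/514=0.01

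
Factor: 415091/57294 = 2^(-1 )*3^(-3 )*443^1*937^1*1061^( - 1) 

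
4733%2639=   2094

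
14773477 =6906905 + 7866572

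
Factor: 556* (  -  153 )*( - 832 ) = 2^8*3^2*13^1 * 17^1 * 139^1 = 70776576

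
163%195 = 163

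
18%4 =2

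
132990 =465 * 286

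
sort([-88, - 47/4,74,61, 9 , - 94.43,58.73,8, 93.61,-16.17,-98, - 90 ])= [ - 98, - 94.43,-90,  -  88,-16.17, -47/4, 8,9, 58.73,61, 74,93.61 ] 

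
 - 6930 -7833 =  - 14763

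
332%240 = 92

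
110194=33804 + 76390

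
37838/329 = 37838/329 = 115.01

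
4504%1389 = 337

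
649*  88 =57112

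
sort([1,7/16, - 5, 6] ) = [-5,7/16,1,6] 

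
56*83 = 4648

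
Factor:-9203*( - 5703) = 3^1*1901^1*9203^1 = 52484709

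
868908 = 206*4218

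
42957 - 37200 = 5757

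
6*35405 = 212430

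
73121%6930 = 3821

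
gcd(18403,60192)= 11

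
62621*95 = 5948995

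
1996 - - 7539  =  9535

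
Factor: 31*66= 2^1 * 3^1 * 11^1*31^1 = 2046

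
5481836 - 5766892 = -285056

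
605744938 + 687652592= 1293397530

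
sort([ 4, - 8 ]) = [ - 8, 4 ] 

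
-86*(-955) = 82130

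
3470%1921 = 1549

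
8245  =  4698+3547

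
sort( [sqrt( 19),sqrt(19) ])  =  [ sqrt(19 ),sqrt(19) ] 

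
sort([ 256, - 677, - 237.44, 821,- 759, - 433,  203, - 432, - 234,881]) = [-759,-677, - 433, - 432, - 237.44, - 234,203, 256,821, 881 ] 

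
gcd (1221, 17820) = 33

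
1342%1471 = 1342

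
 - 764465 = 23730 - 788195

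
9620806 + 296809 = 9917615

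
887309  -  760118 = 127191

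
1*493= 493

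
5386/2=2693 = 2693.00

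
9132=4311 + 4821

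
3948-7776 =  - 3828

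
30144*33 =994752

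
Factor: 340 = 2^2 * 5^1*17^1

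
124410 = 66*1885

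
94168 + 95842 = 190010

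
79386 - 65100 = 14286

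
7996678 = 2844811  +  5151867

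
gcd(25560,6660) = 180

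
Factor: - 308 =-2^2*7^1*11^1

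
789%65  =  9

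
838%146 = 108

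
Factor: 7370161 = 7370161^1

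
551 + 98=649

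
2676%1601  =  1075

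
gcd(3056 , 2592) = 16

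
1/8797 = 1/8797  =  0.00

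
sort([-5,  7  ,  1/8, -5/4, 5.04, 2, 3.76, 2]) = [ - 5, - 5/4, 1/8,2,2, 3.76,5.04, 7] 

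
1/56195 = 1/56195 = 0.00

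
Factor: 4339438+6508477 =10847915= 5^1*13^1*157^1*1063^1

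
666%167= 165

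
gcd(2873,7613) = 1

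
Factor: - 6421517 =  - 109^1*58913^1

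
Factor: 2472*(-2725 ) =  - 6736200= -  2^3*3^1*5^2*103^1*109^1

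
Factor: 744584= 2^3 * 163^1*571^1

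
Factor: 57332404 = 2^2 * 283^1*50647^1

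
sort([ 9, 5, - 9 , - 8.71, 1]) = [-9, - 8.71, 1, 5,9] 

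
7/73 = 7/73=0.10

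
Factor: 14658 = 2^1*3^1*7^1*349^1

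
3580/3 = 1193  +  1/3 = 1193.33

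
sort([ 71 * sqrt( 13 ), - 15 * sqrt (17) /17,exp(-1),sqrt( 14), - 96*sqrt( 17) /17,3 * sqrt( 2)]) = [  -  96*sqrt(17) /17,- 15*sqrt( 17)/17,exp(- 1),  sqrt( 14 ), 3*sqrt (2 ), 71*sqrt(  13)]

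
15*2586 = 38790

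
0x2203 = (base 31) 91r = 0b10001000000011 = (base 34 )7i3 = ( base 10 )8707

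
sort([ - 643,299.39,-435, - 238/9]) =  [ - 643, -435, - 238/9, 299.39]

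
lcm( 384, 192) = 384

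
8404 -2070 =6334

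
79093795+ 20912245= 100006040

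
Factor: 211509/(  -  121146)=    - 2^( - 1)*3^1 * 61^(-1)*71^1 = - 213/122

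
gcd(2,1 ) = 1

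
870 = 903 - 33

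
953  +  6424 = 7377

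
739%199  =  142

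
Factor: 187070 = 2^1 * 5^1*13^1*1439^1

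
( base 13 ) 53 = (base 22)32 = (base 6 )152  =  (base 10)68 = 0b1000100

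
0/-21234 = 0/1  =  - 0.00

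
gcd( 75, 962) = 1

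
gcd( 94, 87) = 1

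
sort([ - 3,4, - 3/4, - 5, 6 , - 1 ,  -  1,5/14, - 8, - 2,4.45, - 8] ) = [ - 8, - 8 ,-5, - 3, - 2,  -  1,-1, - 3/4, 5/14,4,  4.45,6 ]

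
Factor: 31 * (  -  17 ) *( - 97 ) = 17^1*31^1*97^1 = 51119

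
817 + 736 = 1553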